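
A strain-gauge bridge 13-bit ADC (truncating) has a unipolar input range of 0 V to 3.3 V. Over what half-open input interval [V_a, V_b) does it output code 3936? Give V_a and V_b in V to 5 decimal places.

[1.58555 V, 1.58595 V)

LSB = 3.3/2^13 = 402.83 µV.
V_a = V_low + 3936·LSB = 1.58555 V; V_b = V_low + 3937·LSB = 1.58595 V.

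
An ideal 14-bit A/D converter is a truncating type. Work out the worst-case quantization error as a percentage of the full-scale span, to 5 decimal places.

0.00610 %

Truncating → worst-case error = 1 LSB = V_FS/2^14, so 100/16384 = 0.00610352 % of full scale.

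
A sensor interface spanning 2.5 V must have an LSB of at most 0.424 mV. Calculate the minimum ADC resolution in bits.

13 bits

Number of steps required ≥ 2.5 V / 0.424 mV = 5896.23.
Need 2^N ≥ 5896.23; 2^12 = 4096, 2^13 = 8192.
Minimum N = 13.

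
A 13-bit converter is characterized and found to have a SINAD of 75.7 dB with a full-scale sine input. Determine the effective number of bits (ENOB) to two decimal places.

ENOB = (SINAD − 1.76) / 6.02 = (75.7 − 1.76)/6.02 = 12.282.

12.28 bits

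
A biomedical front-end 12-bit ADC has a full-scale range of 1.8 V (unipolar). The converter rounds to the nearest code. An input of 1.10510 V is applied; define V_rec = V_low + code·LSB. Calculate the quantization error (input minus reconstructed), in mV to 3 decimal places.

-0.125 mV

Step size: 1.8 V ÷ 2^12 = 439.45 µV.
Scaled input = 2514.7164 LSBs, so code = 2515.
Reconstructed: 1.1052246 V.
Difference: -0.000124609 V → -0.125 mV.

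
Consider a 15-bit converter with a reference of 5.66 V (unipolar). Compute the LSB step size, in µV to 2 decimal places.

Full-scale span = 5.66 V.
LSB = 5.66 / 2^15 = 5.66 / 32768 = 0.000172729 V = 172.73 µV.

172.73 µV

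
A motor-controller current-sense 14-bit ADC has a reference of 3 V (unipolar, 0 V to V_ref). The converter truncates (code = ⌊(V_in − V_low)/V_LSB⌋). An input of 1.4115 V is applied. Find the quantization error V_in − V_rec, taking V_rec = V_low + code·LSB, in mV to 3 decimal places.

LSB = 3/2^14 = 183.11 µV.
(V_in − V_low)/LSB = (1.4115 − 0)/0.000183105 = 7708.6720 → code 7708 (floor).
Code 7708 maps back to 0 + 7708×0.000183105 V = 1.411377 V.
Difference: 0.000123047 V → 0.123 mV.

0.123 mV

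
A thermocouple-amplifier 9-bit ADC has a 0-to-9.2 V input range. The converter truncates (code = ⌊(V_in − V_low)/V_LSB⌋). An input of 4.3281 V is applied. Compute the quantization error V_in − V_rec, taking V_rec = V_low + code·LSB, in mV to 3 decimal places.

15.600 mV

Step size: 9.2 V ÷ 2^9 = 17.969 mV.
(4.3281 − 0)/0.0179687 = 240.8682; ⌊·⌋ gives code 240.
Reconstructed: 4.3125 V.
V_in − V_rec = 0.0156 V = 15.600 mV.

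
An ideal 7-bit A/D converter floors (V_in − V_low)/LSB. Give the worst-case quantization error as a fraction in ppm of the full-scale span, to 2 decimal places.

7812.50 ppm

Truncating → worst-case error = 1 LSB = V_FS/2^7, so 1e+06/128 = 7812.5 ppm of full scale.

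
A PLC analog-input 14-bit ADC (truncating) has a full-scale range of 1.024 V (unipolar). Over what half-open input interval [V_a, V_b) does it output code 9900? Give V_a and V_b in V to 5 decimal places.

LSB = 1.024/2^14 = 62.50 µV.
V_a = V_low + 9900·LSB = 0.61875 V; V_b = V_low + 9901·LSB = 0.618812 V.

[0.61875 V, 0.61881 V)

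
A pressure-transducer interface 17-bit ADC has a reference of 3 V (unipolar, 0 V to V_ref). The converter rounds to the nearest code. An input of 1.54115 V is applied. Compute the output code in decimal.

Full-scale span = 3 V; LSB = 3/2^17 = 22.89 µV.
Input sits at 67333.871 steps above V_low.
Round → code 67334.

code 67334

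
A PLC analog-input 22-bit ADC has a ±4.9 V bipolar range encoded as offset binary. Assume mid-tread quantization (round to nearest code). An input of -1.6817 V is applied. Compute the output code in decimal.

code 1377401

Full-scale span = 9.8 V; LSB = 9.8/2^22 = 2.34 µV.
(V_in − V_low)/LSB = (-1.6817 − (−4.9)) / 2.3365e-06 = 1377400.874.
round(1377400.874) = 1377401.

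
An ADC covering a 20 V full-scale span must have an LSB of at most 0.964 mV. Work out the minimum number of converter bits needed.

15 bits

Number of steps required ≥ 20 V / 0.964 mV = 20746.89.
Need 2^N ≥ 20746.89; 2^14 = 16384, 2^15 = 32768.
Minimum N = 15.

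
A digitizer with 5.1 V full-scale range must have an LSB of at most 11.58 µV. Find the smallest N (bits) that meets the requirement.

Number of steps required ≥ 5.1 V / 11.58 µV = 440414.51.
Need 2^N ≥ 440414.51; 2^18 = 262144, 2^19 = 524288.
Minimum N = 19.

19 bits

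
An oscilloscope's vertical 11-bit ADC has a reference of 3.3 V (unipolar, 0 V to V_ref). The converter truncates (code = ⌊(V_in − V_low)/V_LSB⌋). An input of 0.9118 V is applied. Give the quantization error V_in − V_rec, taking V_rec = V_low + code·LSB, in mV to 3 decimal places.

1.400 mV

Step size: 3.3 V ÷ 2^11 = 1.611 mV.
(V_in − V_low)/LSB = (0.9118 − 0)/0.00161133 = 565.8686 → code 565 (floor).
Reconstructed: 0.91040039 V.
Difference: 0.00139961 V → 1.400 mV.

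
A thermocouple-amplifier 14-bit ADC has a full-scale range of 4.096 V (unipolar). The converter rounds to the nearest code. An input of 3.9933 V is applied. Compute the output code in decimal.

LSB = 4.096 V / 16384 = 250.00 µV.
(V_in − V_low)/LSB = (3.9933 − 0) / 0.00025 = 15973.200.
So the output code is 15973.

code 15973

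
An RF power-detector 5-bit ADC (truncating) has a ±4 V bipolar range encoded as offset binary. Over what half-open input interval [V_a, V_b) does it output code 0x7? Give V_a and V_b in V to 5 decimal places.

LSB = 8/2^5 = 250.000 mV.
Code 0x7 = 7 decimal.
V_a = V_low + 7·LSB = -2.25 V; V_b = V_low + 8·LSB = -2 V.

[-2.25000 V, -2.00000 V)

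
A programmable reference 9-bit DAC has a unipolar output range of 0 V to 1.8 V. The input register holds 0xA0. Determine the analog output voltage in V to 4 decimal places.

LSB = 1.8 V / 2^9 = 3.516 mV.
Code 0xA0 = 160 decimal.
V_out = 0 + 160 × 0.00351563 V = 0.5625 V.

0.5625 V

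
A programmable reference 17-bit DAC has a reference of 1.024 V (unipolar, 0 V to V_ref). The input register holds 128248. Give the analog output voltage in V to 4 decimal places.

1.0019 V

LSB = 1.024 V / 2^17 = 7.81 µV.
V_out = 0 + 128248 × 7.8125e-06 V = 1.00194 V.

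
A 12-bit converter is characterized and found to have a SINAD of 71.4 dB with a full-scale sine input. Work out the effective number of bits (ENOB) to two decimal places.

ENOB = (SINAD − 1.76) / 6.02 = (71.4 − 1.76)/6.02 = 11.568.

11.57 bits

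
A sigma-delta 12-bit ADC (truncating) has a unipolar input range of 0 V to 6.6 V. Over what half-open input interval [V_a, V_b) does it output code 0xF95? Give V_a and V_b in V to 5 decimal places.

[6.42759 V, 6.42920 V)

LSB = 6.6/2^12 = 1.611 mV.
Code 0xF95 = 3989 decimal.
V_a = V_low + 3989·LSB = 6.42759 V; V_b = V_low + 3990·LSB = 6.4292 V.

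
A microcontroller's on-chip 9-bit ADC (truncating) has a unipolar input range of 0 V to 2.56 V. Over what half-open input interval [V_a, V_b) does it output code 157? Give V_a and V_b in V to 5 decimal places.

LSB = 2.56/2^9 = 5.000 mV.
V_a = V_low + 157·LSB = 0.785 V; V_b = V_low + 158·LSB = 0.79 V.

[0.78500 V, 0.79000 V)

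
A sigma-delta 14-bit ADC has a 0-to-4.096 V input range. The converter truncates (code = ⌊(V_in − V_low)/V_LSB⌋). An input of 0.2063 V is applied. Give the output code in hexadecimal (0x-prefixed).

code 0x339 (decimal 825)

LSB = 4.096 V / 16384 = 250.00 µV.
(0.2063 − 0) / 0.00025 = 825.200 LSBs.
Floor → code 825.
In hexadecimal (0x-prefixed): 0x339.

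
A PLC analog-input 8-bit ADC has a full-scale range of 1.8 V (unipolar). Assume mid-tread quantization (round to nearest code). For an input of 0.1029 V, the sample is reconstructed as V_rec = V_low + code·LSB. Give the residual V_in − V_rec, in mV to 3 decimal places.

-2.569 mV

One LSB is 1.8 V / 256 = 7.031 mV.
Scaled input = 14.6347 LSBs, so code = 15.
Code 15 maps back to 0 + 15×0.00703125 V = 0.10546875 V.
Difference: -0.00256875 V → -2.569 mV.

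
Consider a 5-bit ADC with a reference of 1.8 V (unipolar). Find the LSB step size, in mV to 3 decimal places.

Full-scale span = 1.8 V.
LSB = 1.8 / 2^5 = 1.8 / 32 = 0.05625 V = 56.250 mV.

56.250 mV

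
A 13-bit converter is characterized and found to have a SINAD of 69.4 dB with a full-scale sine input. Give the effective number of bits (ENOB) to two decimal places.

11.24 bits

ENOB = (SINAD − 1.76) / 6.02 = (69.4 − 1.76)/6.02 = 11.236.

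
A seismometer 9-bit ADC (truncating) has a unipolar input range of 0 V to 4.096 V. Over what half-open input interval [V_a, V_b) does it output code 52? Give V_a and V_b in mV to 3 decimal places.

LSB = 4.096/2^9 = 8.000 mV.
V_a = V_low + 52·LSB = 0.416 V; V_b = V_low + 53·LSB = 0.424 V.

[416.000 mV, 424.000 mV)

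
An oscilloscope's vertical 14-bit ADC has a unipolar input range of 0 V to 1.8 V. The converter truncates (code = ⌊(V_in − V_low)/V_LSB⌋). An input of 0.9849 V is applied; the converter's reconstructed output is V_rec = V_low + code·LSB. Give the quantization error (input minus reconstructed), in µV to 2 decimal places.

85.55 µV

One LSB is 1.8 V / 16384 = 109.86 µV.
(V_in − V_low)/LSB = (0.9849 − 0)/0.000109863 = 8964.7787 → code 8964 (floor).
Code 8964 maps back to 0 + 8964×0.000109863 V = 0.98481445 V.
Error = 0.9849 − 0.98481445 = 8.55469e-05 V = 85.55 µV.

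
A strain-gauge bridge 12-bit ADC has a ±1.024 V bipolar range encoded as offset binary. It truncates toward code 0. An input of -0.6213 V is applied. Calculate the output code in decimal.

code 805

Full-scale span = 2.048 V; LSB = 2.048/2^12 = 0.500 mV.
(V_in − V_low)/LSB = (-0.6213 − (−1.024)) / 0.0005 = 805.400.
So the output code is 805.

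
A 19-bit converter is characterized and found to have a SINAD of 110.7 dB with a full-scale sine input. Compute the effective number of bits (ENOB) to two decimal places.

18.10 bits

ENOB = (SINAD − 1.76) / 6.02 = (110.7 − 1.76)/6.02 = 18.096.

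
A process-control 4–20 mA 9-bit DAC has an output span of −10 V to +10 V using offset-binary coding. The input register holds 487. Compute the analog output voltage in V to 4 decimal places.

LSB = 20 V / 2^9 = 39.062 mV.
V_out = (−10) + 487 × 0.0390625 V = 9.02344 V.

9.0234 V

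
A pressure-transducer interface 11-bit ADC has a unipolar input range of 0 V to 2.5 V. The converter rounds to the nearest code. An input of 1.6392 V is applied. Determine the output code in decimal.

Full-scale span = 2.5 V; LSB = 2.5/2^11 = 1.221 mV.
(1.6392 − 0) / 0.0012207 = 1342.833 LSBs.
round(1342.833) = 1343.

code 1343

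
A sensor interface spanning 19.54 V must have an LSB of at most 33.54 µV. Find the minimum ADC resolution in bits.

20 bits

Number of steps required ≥ 19.54 V / 33.54 µV = 582587.95.
Need 2^N ≥ 582587.95; 2^19 = 524288, 2^20 = 1048576.
Minimum N = 20.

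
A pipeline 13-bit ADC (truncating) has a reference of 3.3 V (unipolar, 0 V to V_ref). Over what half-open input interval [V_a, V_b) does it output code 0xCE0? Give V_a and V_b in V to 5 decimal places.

LSB = 3.3/2^13 = 402.83 µV.
Code 0xCE0 = 3296 decimal.
V_a = V_low + 3296·LSB = 1.32773 V; V_b = V_low + 3297·LSB = 1.32814 V.

[1.32773 V, 1.32814 V)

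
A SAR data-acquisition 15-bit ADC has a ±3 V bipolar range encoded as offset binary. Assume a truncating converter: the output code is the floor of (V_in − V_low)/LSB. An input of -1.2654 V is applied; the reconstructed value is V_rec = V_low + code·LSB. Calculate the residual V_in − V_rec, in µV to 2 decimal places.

41.89 µV

LSB = 6/2^15 = 183.11 µV.
(V_in − V_low)/LSB = (-1.2654 − (−3))/0.000183105 = 9473.2288 → code 9473 (floor).
Code 9473 maps back to (−3) + 9473×0.000183105 V = -1.2654419 V.
V_in − V_rec = 4.18945e-05 V = 41.89 µV.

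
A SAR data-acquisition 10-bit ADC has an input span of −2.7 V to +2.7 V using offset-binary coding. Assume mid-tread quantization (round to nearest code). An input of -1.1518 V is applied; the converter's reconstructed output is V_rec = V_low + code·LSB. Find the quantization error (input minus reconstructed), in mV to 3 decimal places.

-2.191 mV

LSB = 5.4/2^10 = 5.273 mV.
(V_in − V_low)/LSB = (-1.1518 − (−2.7))/0.00527344 = 293.5846 → code 294 (round).
Code 294 maps back to (−2.7) + 294×0.00527344 V = -1.1496094 V.
V_in − V_rec = -0.00219062 V = -2.191 mV.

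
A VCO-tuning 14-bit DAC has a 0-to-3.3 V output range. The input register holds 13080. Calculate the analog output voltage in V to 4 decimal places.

2.6345 V

LSB = 3.3 V / 2^14 = 201.42 µV.
V_out = 0 + 13080 × 0.000201416 V = 2.63452 V.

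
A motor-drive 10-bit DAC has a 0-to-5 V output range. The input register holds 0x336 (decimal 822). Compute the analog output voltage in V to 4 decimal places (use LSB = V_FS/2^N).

4.0137 V

LSB = 5 V / 2^10 = 4.883 mV.
Code 0x336 = 822 decimal.
V_out = 0 + 822 × 0.00488281 V = 4.01367 V.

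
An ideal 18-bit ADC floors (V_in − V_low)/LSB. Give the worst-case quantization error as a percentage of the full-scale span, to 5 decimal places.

0.00038 %

Truncating → worst-case error = 1 LSB = V_FS/2^18, so 100/262144 = 0.00038147 % of full scale.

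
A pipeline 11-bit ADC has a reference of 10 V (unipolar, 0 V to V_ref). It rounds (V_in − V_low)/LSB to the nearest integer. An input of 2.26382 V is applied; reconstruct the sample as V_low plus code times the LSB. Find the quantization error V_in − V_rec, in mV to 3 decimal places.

-1.805 mV

One LSB is 10 V / 2048 = 4.883 mV.
(2.26382 − 0)/0.00488281 = 463.6303; round gives code 464.
Reconstructed: 2.265625 V.
Difference: -0.001805 V → -1.805 mV.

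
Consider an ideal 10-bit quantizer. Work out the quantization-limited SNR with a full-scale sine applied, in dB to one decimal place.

SNR ≈ 6.02·N + 1.76 dB = 6.02·10 + 1.76 = 61.96 dB.

62.0 dB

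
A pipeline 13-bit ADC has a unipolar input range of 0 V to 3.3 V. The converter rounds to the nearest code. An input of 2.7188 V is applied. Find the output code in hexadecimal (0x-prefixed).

code 0x1A5D (decimal 6749)

Full-scale span = 3.3 V; LSB = 3.3/2^13 = 402.83 µV.
(V_in − V_low)/LSB = (2.7188 − 0) / 0.000402832 = 6749.215.
Round → code 6749.
In hexadecimal (0x-prefixed): 0x1A5D.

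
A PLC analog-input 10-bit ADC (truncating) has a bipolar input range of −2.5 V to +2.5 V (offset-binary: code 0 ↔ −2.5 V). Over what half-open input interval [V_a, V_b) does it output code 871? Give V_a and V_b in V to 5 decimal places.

[1.75293 V, 1.75781 V)

LSB = 5/2^10 = 4.883 mV.
V_a = V_low + 871·LSB = 1.75293 V; V_b = V_low + 872·LSB = 1.75781 V.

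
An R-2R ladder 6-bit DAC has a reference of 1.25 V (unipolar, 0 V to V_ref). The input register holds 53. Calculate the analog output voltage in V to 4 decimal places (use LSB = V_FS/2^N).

1.0352 V

LSB = 1.25 V / 2^6 = 19.531 mV.
V_out = 0 + 53 × 0.0195312 V = 1.03516 V.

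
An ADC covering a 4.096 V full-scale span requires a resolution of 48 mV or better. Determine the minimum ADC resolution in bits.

7 bits

Number of steps required ≥ 4.096 V / 48 mV = 85.33.
Need 2^N ≥ 85.33; 2^6 = 64, 2^7 = 128.
Minimum N = 7.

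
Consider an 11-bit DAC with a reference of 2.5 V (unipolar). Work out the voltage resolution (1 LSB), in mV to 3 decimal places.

1.221 mV

Full-scale span = 2.5 V.
LSB = 2.5 / 2^11 = 2.5 / 2048 = 0.0012207 V = 1.221 mV.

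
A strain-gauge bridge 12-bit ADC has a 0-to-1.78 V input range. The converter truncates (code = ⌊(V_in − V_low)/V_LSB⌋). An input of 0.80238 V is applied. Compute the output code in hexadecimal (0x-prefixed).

LSB = 1.78 V / 4096 = 434.57 µV.
(V_in − V_low)/LSB = (0.80238 − 0) / 0.00043457 = 1846.376.
So the output code is 1846.
In hexadecimal (0x-prefixed): 0x736.

code 0x736 (decimal 1846)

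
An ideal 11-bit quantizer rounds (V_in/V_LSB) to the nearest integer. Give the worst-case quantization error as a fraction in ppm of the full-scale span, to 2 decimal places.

Rounding → worst-case error = ½ LSB = V_FS/2^12, so 1e+06/4096 = 244.141 ppm of full scale.

244.14 ppm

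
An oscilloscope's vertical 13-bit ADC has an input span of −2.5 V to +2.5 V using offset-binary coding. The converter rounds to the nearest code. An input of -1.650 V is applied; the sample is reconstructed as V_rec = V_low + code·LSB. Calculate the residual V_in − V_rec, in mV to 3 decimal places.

LSB = 5/2^13 = 0.610 mV.
Scaled input = 1392.6400 LSBs, so code = 1393.
Reconstructed: -1.6497803 V.
Error = -1.650 − (−1.6497803) = -0.000219727 V = -0.220 mV.

-0.220 mV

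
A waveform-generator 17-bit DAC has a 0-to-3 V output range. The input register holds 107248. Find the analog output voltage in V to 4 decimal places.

2.4547 V

LSB = 3 V / 2^17 = 22.89 µV.
V_out = 0 + 107248 × 2.28882e-05 V = 2.45471 V.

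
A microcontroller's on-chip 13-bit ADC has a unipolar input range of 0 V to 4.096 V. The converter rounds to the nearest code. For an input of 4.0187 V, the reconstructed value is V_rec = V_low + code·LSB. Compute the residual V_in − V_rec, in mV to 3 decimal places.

0.200 mV

Step size: 4.096 V ÷ 2^13 = 0.500 mV.
(4.0187 − 0)/0.0005 = 8037.4000; round gives code 8037.
Code 8037 maps back to 0 + 8037×0.0005 V = 4.0185 V.
Difference: 0.0002 V → 0.200 mV.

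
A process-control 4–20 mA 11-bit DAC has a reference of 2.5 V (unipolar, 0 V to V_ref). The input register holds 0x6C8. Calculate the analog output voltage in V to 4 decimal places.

LSB = 2.5 V / 2^11 = 1.221 mV.
Code 0x6C8 = 1736 decimal.
V_out = 0 + 1736 × 0.0012207 V = 2.11914 V.

2.1191 V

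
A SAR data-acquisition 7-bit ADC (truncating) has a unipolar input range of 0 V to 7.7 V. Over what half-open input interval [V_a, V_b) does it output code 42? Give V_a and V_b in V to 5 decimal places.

LSB = 7.7/2^7 = 60.156 mV.
V_a = V_low + 42·LSB = 2.52656 V; V_b = V_low + 43·LSB = 2.58672 V.

[2.52656 V, 2.58672 V)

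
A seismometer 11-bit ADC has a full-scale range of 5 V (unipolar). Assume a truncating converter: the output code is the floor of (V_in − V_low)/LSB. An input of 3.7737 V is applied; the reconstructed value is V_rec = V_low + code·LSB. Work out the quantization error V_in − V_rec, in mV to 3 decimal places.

1.727 mV

One LSB is 5 V / 2048 = 2.441 mV.
Scaled input = 1545.7075 LSBs, so code = 1545.
V_rec = 0 + 1545·0.00244141 = 3.7719727 V.
V_in − V_rec = 0.00172734 V = 1.727 mV.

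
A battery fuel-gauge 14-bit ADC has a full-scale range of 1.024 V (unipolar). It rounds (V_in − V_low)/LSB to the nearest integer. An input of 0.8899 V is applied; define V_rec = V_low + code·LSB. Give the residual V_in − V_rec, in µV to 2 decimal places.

Step size: 1.024 V ÷ 2^14 = 62.50 µV.
(V_in − V_low)/LSB = (0.8899 − 0)/6.25e-05 = 14238.4000 → code 14238 (round).
Reconstructed: 0.889875 V.
V_in − V_rec = 2.5e-05 V = 25.00 µV.

25.00 µV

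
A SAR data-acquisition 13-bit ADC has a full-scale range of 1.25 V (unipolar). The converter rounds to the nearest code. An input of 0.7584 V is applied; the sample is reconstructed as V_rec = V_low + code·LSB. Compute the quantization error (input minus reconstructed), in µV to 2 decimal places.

38.18 µV

One LSB is 1.25 V / 8192 = 152.59 µV.
(0.7584 − 0)/0.000152588 = 4970.2502; round gives code 4970.
Code 4970 maps back to 0 + 4970×0.000152588 V = 0.75836182 V.
Difference: 3.81836e-05 V → 38.18 µV.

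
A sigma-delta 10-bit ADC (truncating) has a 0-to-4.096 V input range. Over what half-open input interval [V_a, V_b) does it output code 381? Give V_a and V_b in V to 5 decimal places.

[1.52400 V, 1.52800 V)

LSB = 4.096/2^10 = 4.000 mV.
V_a = V_low + 381·LSB = 1.524 V; V_b = V_low + 382·LSB = 1.528 V.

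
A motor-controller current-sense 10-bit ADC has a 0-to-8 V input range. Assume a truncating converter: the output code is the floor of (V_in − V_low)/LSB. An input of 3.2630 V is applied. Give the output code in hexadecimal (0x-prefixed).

LSB = 8 V / 1024 = 7.812 mV.
(3.2630 − 0) / 0.0078125 = 417.664 LSBs.
Floor → code 417.
In hexadecimal (0x-prefixed): 0x1A1.

code 0x1A1 (decimal 417)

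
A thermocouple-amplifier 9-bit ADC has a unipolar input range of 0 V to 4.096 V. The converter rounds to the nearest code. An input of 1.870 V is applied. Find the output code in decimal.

code 234

With 512 levels over 4.096 V, one step is 8.000 mV.
Input sits at 233.750 steps above V_low.
round(233.750) = 234.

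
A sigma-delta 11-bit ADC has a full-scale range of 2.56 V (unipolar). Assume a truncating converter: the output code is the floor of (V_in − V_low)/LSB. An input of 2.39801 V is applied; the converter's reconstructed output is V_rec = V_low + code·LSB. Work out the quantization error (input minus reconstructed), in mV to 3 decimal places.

Step size: 2.56 V ÷ 2^11 = 1.250 mV.
Scaled input = 1918.4080 LSBs, so code = 1918.
V_rec = 0 + 1918·0.00125 = 2.3975 V.
Difference: 0.00051 V → 0.510 mV.

0.510 mV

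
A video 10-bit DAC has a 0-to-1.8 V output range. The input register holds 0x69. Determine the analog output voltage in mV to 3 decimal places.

184.570 mV

LSB = 1.8 V / 2^10 = 1.758 mV.
Code 0x69 = 105 decimal.
V_out = 0 + 105 × 0.00175781 V = 0.18457 V.
= 184.570 mV.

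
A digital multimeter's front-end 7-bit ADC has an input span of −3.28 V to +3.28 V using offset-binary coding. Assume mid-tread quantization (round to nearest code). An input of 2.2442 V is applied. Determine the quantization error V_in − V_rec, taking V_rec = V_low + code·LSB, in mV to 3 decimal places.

-10.800 mV

Step size: 6.56 V ÷ 2^7 = 51.250 mV.
(2.2442 − (−3.28))/0.05125 = 107.7893; round gives code 108.
Reconstructed: 2.255 V.
V_in − V_rec = -0.0108 V = -10.800 mV.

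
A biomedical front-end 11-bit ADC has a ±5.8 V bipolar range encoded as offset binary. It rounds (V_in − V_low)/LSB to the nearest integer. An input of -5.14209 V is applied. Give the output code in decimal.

code 116

Full-scale span = 11.6 V; LSB = 11.6/2^11 = 5.664 mV.
Input sits at 116.155 steps above V_low.
So the output code is 116.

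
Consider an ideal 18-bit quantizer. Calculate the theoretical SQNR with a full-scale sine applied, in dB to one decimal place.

SNR ≈ 6.02·N + 1.76 dB = 6.02·18 + 1.76 = 110.12 dB.

110.1 dB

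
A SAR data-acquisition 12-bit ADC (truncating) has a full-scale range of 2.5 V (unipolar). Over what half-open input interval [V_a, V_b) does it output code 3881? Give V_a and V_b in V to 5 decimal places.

[2.36877 V, 2.36938 V)

LSB = 2.5/2^12 = 0.610 mV.
V_a = V_low + 3881·LSB = 2.36877 V; V_b = V_low + 3882·LSB = 2.36938 V.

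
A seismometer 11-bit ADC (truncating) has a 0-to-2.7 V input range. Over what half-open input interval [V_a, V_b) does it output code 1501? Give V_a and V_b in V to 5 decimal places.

LSB = 2.7/2^11 = 1.318 mV.
V_a = V_low + 1501·LSB = 1.97886 V; V_b = V_low + 1502·LSB = 1.98018 V.

[1.97886 V, 1.98018 V)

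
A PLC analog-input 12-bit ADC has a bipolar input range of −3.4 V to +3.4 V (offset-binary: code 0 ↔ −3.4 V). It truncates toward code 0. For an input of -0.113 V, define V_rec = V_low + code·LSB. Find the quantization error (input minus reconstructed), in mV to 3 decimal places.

1.551 mV

LSB = 6.8/2^12 = 1.660 mV.
Scaled input = 1979.9341 LSBs, so code = 1979.
V_rec = (−3.4) + 1979·0.00166016 = -0.11455078 V.
Difference: 0.00155078 V → 1.551 mV.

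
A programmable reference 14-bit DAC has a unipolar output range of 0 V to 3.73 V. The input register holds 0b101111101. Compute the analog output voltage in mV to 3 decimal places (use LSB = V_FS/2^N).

86.739 mV

LSB = 3.73 V / 2^14 = 227.66 µV.
Code 0b101111101 = 381 decimal.
V_out = 0 + 381 × 0.000227661 V = 0.0867389 V.
= 86.739 mV.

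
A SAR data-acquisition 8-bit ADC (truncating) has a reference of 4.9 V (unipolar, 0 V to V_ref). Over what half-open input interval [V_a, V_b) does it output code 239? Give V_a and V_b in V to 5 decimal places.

[4.57461 V, 4.59375 V)

LSB = 4.9/2^8 = 19.141 mV.
V_a = V_low + 239·LSB = 4.57461 V; V_b = V_low + 240·LSB = 4.59375 V.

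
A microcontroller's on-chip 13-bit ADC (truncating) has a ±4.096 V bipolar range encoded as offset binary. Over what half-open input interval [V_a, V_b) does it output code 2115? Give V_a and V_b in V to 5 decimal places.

LSB = 8.192/2^13 = 1.000 mV.
V_a = V_low + 2115·LSB = -1.981 V; V_b = V_low + 2116·LSB = -1.98 V.

[-1.98100 V, -1.98000 V)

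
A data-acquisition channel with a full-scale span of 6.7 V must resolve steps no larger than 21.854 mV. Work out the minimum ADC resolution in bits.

Number of steps required ≥ 6.7 V / 21.854 mV = 306.58.
Need 2^N ≥ 306.58; 2^8 = 256, 2^9 = 512.
Minimum N = 9.

9 bits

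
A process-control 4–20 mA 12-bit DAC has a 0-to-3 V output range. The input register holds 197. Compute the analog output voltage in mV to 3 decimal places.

144.287 mV

LSB = 3 V / 2^12 = 0.732 mV.
V_out = 0 + 197 × 0.000732422 V = 0.144287 V.
= 144.287 mV.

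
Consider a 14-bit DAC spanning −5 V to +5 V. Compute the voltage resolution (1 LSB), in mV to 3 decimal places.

0.610 mV

Full-scale span = 10 V.
LSB = 10 / 2^14 = 10 / 16384 = 0.000610352 V = 0.610 mV.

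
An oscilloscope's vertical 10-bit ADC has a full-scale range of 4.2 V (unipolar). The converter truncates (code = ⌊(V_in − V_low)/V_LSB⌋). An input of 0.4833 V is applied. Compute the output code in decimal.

With 1024 levels over 4.2 V, one step is 4.102 mV.
(V_in − V_low)/LSB = (0.4833 − 0) / 0.00410156 = 117.833.
So the output code is 117.

code 117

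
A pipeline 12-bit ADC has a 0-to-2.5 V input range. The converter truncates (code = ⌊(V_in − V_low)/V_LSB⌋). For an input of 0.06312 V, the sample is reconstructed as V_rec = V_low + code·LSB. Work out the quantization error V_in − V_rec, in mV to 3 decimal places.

0.254 mV

Step size: 2.5 V ÷ 2^12 = 0.610 mV.
(V_in − V_low)/LSB = (0.06312 − 0)/0.000610352 = 103.4158 → code 103 (floor).
V_rec = 0 + 103·0.000610352 = 0.062866211 V.
Difference: 0.000253789 V → 0.254 mV.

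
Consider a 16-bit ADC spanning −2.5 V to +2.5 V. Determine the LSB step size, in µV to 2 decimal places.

Full-scale span = 5 V.
LSB = 5 / 2^16 = 5 / 65536 = 7.62939e-05 V = 76.29 µV.

76.29 µV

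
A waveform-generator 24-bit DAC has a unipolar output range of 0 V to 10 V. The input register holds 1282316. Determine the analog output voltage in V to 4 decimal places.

LSB = 10 V / 2^24 = 0.60 µV.
V_out = 0 + 1282316 × 5.96046e-07 V = 0.76432 V.

0.7643 V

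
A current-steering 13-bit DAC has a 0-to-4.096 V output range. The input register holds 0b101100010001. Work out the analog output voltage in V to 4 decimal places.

1.4165 V

LSB = 4.096 V / 2^13 = 0.500 mV.
Code 0b101100010001 = 2833 decimal.
V_out = 0 + 2833 × 0.0005 V = 1.4165 V.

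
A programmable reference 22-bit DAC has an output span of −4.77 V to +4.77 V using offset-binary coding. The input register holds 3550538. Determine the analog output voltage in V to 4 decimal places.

LSB = 9.54 V / 2^22 = 2.27 µV.
V_out = (−4.77) + 3550538 × 2.27451e-06 V = 3.30575 V.

3.3057 V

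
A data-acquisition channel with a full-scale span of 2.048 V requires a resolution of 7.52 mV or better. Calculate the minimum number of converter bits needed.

9 bits

Number of steps required ≥ 2.048 V / 7.52 mV = 272.34.
Need 2^N ≥ 272.34; 2^8 = 256, 2^9 = 512.
Minimum N = 9.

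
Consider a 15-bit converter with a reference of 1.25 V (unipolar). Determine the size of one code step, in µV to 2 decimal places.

38.15 µV

Full-scale span = 1.25 V.
LSB = 1.25 / 2^15 = 1.25 / 32768 = 3.8147e-05 V = 38.15 µV.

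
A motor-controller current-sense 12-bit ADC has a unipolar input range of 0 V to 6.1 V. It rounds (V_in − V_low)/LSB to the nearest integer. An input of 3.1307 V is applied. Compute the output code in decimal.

code 2102

With 4096 levels over 6.1 V, one step is 1.489 mV.
(3.1307 − 0) / 0.00148926 = 2102.188 LSBs.
So the output code is 2102.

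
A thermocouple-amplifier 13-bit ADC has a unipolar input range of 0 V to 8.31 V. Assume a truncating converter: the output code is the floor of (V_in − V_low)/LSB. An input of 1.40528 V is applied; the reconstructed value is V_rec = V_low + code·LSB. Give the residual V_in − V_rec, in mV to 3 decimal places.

0.330 mV

One LSB is 8.31 V / 8192 = 1.014 mV.
(1.40528 − 0)/0.0010144 = 1385.3254; ⌊·⌋ gives code 1385.
Reconstructed: 1.40495 V.
Difference: 0.000330049 V → 0.330 mV.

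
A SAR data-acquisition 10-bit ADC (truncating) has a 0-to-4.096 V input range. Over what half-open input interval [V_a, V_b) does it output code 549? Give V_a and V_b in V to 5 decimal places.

LSB = 4.096/2^10 = 4.000 mV.
V_a = V_low + 549·LSB = 2.196 V; V_b = V_low + 550·LSB = 2.2 V.

[2.19600 V, 2.20000 V)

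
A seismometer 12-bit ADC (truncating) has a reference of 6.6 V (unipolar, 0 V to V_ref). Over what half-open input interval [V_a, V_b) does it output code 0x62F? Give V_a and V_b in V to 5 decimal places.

[2.55073 V, 2.55234 V)

LSB = 6.6/2^12 = 1.611 mV.
Code 0x62F = 1583 decimal.
V_a = V_low + 1583·LSB = 2.55073 V; V_b = V_low + 1584·LSB = 2.55234 V.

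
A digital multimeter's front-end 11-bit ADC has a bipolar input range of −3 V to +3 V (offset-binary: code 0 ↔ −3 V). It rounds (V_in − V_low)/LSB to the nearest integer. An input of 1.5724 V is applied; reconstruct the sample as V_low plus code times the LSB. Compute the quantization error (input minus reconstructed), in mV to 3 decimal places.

-0.842 mV

One LSB is 6 V / 2048 = 2.930 mV.
(V_in − V_low)/LSB = (1.5724 − (−3))/0.00292969 = 1560.7125 → code 1561 (round).
V_rec = (−3) + 1561·0.00292969 = 1.5732422 V.
Error = 1.5724 − 1.5732422 = -0.000842188 V = -0.842 mV.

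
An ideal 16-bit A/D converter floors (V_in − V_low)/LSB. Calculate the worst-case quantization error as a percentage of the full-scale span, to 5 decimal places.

Truncating → worst-case error = 1 LSB = V_FS/2^16, so 100/65536 = 0.00152588 % of full scale.

0.00153 %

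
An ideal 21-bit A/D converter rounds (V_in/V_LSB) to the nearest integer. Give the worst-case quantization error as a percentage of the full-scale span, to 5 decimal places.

0.00002 %

Rounding → worst-case error = ½ LSB = V_FS/2^22, so 100/4194304 = 2.38419e-05 % of full scale.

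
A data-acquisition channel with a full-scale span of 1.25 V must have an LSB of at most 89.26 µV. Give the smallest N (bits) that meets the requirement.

14 bits

Number of steps required ≥ 1.25 V / 89.26 µV = 14004.03.
Need 2^N ≥ 14004.03; 2^13 = 8192, 2^14 = 16384.
Minimum N = 14.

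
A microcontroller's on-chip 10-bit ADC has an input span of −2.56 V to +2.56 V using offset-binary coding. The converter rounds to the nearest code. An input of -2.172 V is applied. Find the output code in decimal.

code 78

LSB = 5.12 V / 1024 = 5.000 mV.
Input sits at 77.600 steps above V_low.
Round → code 78.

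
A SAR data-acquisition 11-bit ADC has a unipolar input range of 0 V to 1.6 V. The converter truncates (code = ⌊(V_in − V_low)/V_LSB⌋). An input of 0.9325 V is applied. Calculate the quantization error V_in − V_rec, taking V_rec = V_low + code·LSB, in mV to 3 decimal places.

0.469 mV

LSB = 1.6/2^11 = 0.781 mV.
(V_in − V_low)/LSB = (0.9325 − 0)/0.00078125 = 1193.6000 → code 1193 (floor).
V_rec = 0 + 1193·0.00078125 = 0.93203125 V.
V_in − V_rec = 0.00046875 V = 0.469 mV.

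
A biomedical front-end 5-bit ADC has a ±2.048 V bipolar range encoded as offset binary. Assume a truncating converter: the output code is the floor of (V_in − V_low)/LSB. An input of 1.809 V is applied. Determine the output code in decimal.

Full-scale span = 4.096 V; LSB = 4.096/2^5 = 128.000 mV.
Input sits at 30.133 steps above V_low.
Floor → code 30.

code 30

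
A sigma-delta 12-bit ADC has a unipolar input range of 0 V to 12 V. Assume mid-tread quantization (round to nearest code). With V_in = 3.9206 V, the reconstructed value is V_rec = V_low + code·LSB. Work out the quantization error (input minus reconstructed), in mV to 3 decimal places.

LSB = 12/2^12 = 2.930 mV.
(3.9206 − 0)/0.00292969 = 1338.2315; round gives code 1338.
Code 1338 maps back to 0 + 1338×0.00292969 V = 3.9199219 V.
V_in − V_rec = 0.000678125 V = 0.678 mV.

0.678 mV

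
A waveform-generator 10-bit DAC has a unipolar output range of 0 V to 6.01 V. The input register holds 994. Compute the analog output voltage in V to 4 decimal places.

5.8339 V

LSB = 6.01 V / 2^10 = 5.869 mV.
V_out = 0 + 994 × 0.00586914 V = 5.83393 V.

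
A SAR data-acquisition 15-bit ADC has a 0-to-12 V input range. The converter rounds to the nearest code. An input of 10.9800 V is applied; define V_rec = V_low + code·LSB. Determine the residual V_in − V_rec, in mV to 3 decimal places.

Step size: 12 V ÷ 2^15 = 366.21 µV.
(V_in − V_low)/LSB = (10.9800 − 0)/0.000366211 = 29982.7200 → code 29983 (round).
Code 29983 maps back to 0 + 29983×0.000366211 V = 10.980103 V.
Error = 10.9800 − 10.980103 = -0.000102539 V = -0.103 mV.

-0.103 mV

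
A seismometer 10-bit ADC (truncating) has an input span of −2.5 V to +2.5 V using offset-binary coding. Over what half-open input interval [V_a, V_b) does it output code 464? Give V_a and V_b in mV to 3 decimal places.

[-234.375 mV, -229.492 mV)

LSB = 5/2^10 = 4.883 mV.
V_a = V_low + 464·LSB = -0.234375 V; V_b = V_low + 465·LSB = -0.229492 V.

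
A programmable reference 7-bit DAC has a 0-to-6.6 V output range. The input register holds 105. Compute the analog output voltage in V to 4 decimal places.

5.4141 V

LSB = 6.6 V / 2^7 = 51.562 mV.
V_out = 0 + 105 × 0.0515625 V = 5.41406 V.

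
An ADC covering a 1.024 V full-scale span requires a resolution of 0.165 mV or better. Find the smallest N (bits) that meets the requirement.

13 bits

Number of steps required ≥ 1.024 V / 0.165 mV = 6206.06.
Need 2^N ≥ 6206.06; 2^12 = 4096, 2^13 = 8192.
Minimum N = 13.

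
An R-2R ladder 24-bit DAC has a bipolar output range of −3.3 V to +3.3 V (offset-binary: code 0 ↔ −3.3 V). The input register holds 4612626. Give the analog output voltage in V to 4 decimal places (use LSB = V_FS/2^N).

-1.4854 V

LSB = 6.6 V / 2^24 = 0.39 µV.
V_out = (−3.3) + 4612626 × 3.93391e-07 V = -1.48544 V.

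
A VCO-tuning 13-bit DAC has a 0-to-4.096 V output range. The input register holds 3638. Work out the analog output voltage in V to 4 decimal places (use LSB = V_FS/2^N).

LSB = 4.096 V / 2^13 = 0.500 mV.
V_out = 0 + 3638 × 0.0005 V = 1.819 V.

1.8190 V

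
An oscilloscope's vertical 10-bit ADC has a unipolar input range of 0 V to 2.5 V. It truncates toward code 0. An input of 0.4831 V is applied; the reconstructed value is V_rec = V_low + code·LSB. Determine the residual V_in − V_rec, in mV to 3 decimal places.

One LSB is 2.5 V / 1024 = 2.441 mV.
(V_in − V_low)/LSB = (0.4831 − 0)/0.00244141 = 197.8778 → code 197 (floor).
Code 197 maps back to 0 + 197×0.00244141 V = 0.48095703 V.
Difference: 0.00214297 V → 2.143 mV.

2.143 mV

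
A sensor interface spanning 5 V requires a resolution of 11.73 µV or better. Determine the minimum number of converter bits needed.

19 bits

Number of steps required ≥ 5 V / 11.73 µV = 426257.46.
Need 2^N ≥ 426257.46; 2^18 = 262144, 2^19 = 524288.
Minimum N = 19.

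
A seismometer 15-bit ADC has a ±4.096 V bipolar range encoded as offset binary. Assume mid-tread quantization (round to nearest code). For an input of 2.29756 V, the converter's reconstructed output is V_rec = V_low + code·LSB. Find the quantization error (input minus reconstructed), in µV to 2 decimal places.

LSB = 8.192/2^15 = 250.00 µV.
Scaled input = 25574.2400 LSBs, so code = 25574.
V_rec = (−4.096) + 25574·0.00025 = 2.2975 V.
Difference: 6e-05 V → 60.00 µV.

60.00 µV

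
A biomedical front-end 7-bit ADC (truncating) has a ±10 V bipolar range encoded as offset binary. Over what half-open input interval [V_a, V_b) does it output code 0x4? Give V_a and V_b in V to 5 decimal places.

LSB = 20/2^7 = 156.250 mV.
Code 0x4 = 4 decimal.
V_a = V_low + 4·LSB = -9.375 V; V_b = V_low + 5·LSB = -9.21875 V.

[-9.37500 V, -9.21875 V)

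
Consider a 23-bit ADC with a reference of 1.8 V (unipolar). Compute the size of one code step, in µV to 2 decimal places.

0.21 µV

Full-scale span = 1.8 V.
LSB = 1.8 / 2^23 = 1.8 / 8388608 = 2.14577e-07 V = 0.21 µV.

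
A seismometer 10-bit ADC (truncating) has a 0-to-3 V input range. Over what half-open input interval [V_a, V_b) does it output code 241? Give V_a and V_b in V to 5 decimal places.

[0.70605 V, 0.70898 V)

LSB = 3/2^10 = 2.930 mV.
V_a = V_low + 241·LSB = 0.706055 V; V_b = V_low + 242·LSB = 0.708984 V.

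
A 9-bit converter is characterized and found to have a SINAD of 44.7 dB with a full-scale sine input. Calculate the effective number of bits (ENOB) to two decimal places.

7.13 bits

ENOB = (SINAD − 1.76) / 6.02 = (44.7 − 1.76)/6.02 = 7.133.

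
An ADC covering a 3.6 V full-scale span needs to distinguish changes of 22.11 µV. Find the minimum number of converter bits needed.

18 bits

Number of steps required ≥ 3.6 V / 22.11 µV = 162822.25.
Need 2^N ≥ 162822.25; 2^17 = 131072, 2^18 = 262144.
Minimum N = 18.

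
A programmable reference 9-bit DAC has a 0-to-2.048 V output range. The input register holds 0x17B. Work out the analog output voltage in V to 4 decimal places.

LSB = 2.048 V / 2^9 = 4.000 mV.
Code 0x17B = 379 decimal.
V_out = 0 + 379 × 0.004 V = 1.516 V.

1.5160 V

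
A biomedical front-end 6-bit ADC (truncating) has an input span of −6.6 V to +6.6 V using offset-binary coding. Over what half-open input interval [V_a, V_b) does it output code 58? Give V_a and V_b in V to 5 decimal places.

LSB = 13.2/2^6 = 206.250 mV.
V_a = V_low + 58·LSB = 5.3625 V; V_b = V_low + 59·LSB = 5.56875 V.

[5.36250 V, 5.56875 V)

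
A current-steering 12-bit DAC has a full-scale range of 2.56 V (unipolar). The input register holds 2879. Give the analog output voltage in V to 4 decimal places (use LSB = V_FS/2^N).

1.7994 V

LSB = 2.56 V / 2^12 = 0.625 mV.
V_out = 0 + 2879 × 0.000625 V = 1.79937 V.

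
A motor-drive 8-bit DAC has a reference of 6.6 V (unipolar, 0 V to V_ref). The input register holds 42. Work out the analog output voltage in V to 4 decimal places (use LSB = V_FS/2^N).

1.0828 V

LSB = 6.6 V / 2^8 = 25.781 mV.
V_out = 0 + 42 × 0.0257812 V = 1.08281 V.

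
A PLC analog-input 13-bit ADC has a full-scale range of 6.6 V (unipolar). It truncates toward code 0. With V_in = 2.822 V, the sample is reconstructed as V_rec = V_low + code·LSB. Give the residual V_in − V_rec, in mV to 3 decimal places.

0.564 mV

One LSB is 6.6 V / 8192 = 0.806 mV.
(2.822 − 0)/0.000805664 = 3502.7006; ⌊·⌋ gives code 3502.
Reconstructed: 2.8214355 V.
V_in − V_rec = 0.000564453 V = 0.564 mV.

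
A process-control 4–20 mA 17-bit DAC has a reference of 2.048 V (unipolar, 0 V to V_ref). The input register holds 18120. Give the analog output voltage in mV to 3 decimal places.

283.125 mV

LSB = 2.048 V / 2^17 = 15.62 µV.
V_out = 0 + 18120 × 1.5625e-05 V = 0.283125 V.
= 283.125 mV.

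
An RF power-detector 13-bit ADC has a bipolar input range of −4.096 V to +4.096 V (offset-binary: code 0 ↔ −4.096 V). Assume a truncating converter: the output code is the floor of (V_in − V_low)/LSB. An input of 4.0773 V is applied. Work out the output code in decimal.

With 8192 levels over 8.192 V, one step is 1.000 mV.
(V_in − V_low)/LSB = (4.0773 − (−4.096)) / 0.001 = 8173.300.
Floor → code 8173.

code 8173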